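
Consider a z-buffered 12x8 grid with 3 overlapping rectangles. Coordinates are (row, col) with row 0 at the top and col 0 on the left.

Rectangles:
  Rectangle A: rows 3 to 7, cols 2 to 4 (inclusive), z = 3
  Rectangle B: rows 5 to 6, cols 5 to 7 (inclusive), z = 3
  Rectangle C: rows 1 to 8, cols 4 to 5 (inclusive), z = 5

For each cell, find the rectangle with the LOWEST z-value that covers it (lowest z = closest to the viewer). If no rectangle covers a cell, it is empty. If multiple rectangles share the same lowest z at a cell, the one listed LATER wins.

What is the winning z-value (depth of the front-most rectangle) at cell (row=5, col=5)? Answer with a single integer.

Check cell (5,5):
  A: rows 3-7 cols 2-4 -> outside (col miss)
  B: rows 5-6 cols 5-7 z=3 -> covers; best now B (z=3)
  C: rows 1-8 cols 4-5 z=5 -> covers; best now B (z=3)
Winner: B at z=3

Answer: 3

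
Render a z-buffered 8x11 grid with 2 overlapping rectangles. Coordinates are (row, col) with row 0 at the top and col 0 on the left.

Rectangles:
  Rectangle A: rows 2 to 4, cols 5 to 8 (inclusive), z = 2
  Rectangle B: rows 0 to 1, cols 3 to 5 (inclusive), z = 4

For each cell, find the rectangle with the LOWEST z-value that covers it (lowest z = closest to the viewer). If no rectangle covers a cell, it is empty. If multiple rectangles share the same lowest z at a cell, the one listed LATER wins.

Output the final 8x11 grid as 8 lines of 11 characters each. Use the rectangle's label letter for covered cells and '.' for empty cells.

...BBB.....
...BBB.....
.....AAAA..
.....AAAA..
.....AAAA..
...........
...........
...........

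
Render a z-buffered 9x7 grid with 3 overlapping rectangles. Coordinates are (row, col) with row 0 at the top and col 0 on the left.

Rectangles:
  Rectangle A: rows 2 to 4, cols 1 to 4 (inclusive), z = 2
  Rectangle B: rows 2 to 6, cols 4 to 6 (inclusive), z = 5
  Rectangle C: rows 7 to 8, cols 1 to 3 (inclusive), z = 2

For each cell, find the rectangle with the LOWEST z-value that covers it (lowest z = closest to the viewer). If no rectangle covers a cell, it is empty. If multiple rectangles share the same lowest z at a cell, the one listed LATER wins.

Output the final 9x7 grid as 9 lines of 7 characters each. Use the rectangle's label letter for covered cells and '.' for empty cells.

.......
.......
.AAAABB
.AAAABB
.AAAABB
....BBB
....BBB
.CCC...
.CCC...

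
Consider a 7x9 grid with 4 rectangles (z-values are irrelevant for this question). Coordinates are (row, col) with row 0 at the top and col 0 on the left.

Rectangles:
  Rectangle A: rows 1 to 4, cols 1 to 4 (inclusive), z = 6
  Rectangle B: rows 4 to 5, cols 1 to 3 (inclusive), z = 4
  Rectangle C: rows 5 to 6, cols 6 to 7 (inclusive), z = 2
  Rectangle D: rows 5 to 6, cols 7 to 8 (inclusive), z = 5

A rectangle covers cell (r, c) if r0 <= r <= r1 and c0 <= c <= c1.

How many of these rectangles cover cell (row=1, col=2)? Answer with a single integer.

Answer: 1

Derivation:
Check cell (1,2):
  A: rows 1-4 cols 1-4 -> covers
  B: rows 4-5 cols 1-3 -> outside (row miss)
  C: rows 5-6 cols 6-7 -> outside (row miss)
  D: rows 5-6 cols 7-8 -> outside (row miss)
Count covering = 1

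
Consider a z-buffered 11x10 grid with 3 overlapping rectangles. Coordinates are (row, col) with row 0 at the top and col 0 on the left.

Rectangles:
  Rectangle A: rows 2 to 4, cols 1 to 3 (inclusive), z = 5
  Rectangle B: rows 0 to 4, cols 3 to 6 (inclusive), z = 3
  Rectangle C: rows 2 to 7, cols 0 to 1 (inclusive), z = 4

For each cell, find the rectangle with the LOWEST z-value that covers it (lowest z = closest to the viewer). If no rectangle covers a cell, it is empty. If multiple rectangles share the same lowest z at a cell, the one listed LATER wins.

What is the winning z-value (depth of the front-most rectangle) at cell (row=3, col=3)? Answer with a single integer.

Answer: 3

Derivation:
Check cell (3,3):
  A: rows 2-4 cols 1-3 z=5 -> covers; best now A (z=5)
  B: rows 0-4 cols 3-6 z=3 -> covers; best now B (z=3)
  C: rows 2-7 cols 0-1 -> outside (col miss)
Winner: B at z=3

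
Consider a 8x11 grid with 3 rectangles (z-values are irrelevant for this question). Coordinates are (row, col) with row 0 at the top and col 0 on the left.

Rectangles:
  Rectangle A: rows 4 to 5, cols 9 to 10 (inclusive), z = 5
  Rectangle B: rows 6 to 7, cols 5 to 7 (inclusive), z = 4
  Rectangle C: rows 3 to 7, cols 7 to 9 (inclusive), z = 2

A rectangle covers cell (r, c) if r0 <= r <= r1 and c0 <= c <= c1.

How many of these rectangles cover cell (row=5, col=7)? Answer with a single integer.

Check cell (5,7):
  A: rows 4-5 cols 9-10 -> outside (col miss)
  B: rows 6-7 cols 5-7 -> outside (row miss)
  C: rows 3-7 cols 7-9 -> covers
Count covering = 1

Answer: 1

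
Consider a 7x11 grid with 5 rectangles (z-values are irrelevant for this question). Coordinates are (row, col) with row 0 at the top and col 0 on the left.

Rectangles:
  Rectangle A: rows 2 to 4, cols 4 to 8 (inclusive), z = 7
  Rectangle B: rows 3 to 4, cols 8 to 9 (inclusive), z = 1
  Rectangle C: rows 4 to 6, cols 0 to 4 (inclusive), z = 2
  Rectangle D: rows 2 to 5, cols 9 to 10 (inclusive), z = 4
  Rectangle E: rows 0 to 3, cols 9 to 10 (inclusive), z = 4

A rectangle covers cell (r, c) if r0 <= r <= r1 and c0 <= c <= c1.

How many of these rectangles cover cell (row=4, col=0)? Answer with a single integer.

Check cell (4,0):
  A: rows 2-4 cols 4-8 -> outside (col miss)
  B: rows 3-4 cols 8-9 -> outside (col miss)
  C: rows 4-6 cols 0-4 -> covers
  D: rows 2-5 cols 9-10 -> outside (col miss)
  E: rows 0-3 cols 9-10 -> outside (row miss)
Count covering = 1

Answer: 1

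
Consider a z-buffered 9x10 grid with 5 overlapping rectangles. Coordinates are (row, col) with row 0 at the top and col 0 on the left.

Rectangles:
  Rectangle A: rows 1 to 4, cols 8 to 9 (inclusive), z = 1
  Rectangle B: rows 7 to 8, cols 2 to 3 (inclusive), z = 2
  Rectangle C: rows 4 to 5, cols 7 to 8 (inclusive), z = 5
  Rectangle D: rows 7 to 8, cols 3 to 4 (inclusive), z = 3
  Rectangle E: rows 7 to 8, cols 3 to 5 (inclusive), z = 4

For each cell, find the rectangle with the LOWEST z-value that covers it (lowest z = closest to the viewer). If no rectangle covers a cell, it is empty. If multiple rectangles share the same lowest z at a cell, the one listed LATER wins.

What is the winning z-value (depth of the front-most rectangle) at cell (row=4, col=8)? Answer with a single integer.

Answer: 1

Derivation:
Check cell (4,8):
  A: rows 1-4 cols 8-9 z=1 -> covers; best now A (z=1)
  B: rows 7-8 cols 2-3 -> outside (row miss)
  C: rows 4-5 cols 7-8 z=5 -> covers; best now A (z=1)
  D: rows 7-8 cols 3-4 -> outside (row miss)
  E: rows 7-8 cols 3-5 -> outside (row miss)
Winner: A at z=1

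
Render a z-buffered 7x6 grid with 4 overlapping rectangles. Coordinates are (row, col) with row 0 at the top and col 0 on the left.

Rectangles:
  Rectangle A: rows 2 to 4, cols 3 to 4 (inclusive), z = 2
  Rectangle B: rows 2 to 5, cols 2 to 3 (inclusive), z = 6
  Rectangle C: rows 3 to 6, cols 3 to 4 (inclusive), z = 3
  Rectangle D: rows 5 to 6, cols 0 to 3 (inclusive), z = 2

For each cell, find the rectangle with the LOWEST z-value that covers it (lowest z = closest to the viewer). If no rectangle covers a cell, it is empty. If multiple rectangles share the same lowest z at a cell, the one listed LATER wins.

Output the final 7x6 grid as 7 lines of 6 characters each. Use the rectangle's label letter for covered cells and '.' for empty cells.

......
......
..BAA.
..BAA.
..BAA.
DDDDC.
DDDDC.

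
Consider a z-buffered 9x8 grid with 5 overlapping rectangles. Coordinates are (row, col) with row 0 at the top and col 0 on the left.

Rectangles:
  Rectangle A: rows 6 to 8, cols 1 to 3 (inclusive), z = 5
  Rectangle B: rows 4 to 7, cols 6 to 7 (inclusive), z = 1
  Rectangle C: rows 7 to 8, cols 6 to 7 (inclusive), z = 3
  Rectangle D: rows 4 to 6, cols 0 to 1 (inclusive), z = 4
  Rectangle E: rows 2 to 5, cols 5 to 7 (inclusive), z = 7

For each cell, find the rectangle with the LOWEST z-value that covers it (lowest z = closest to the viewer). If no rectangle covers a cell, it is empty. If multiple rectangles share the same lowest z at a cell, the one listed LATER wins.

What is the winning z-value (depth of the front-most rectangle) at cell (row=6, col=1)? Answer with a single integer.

Check cell (6,1):
  A: rows 6-8 cols 1-3 z=5 -> covers; best now A (z=5)
  B: rows 4-7 cols 6-7 -> outside (col miss)
  C: rows 7-8 cols 6-7 -> outside (row miss)
  D: rows 4-6 cols 0-1 z=4 -> covers; best now D (z=4)
  E: rows 2-5 cols 5-7 -> outside (row miss)
Winner: D at z=4

Answer: 4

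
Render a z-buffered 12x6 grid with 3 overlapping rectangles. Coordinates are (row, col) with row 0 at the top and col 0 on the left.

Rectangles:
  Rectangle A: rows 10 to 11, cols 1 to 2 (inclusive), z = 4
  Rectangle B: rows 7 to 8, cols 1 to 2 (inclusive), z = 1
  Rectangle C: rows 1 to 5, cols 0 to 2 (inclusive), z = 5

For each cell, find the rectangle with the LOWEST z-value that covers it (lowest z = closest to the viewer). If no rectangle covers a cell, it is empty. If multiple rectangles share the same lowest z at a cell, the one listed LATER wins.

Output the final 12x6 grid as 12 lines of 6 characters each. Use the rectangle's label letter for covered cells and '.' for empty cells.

......
CCC...
CCC...
CCC...
CCC...
CCC...
......
.BB...
.BB...
......
.AA...
.AA...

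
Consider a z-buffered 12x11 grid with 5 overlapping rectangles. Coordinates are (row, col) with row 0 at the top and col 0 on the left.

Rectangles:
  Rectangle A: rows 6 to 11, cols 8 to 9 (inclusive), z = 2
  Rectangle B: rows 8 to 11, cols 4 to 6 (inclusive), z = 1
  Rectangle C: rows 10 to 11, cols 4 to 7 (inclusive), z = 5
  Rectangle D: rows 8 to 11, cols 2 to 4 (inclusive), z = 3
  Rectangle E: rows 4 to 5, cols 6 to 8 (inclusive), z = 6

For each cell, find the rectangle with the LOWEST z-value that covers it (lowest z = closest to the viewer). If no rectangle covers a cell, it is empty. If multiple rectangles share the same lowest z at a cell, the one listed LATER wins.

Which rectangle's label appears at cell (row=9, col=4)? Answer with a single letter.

Answer: B

Derivation:
Check cell (9,4):
  A: rows 6-11 cols 8-9 -> outside (col miss)
  B: rows 8-11 cols 4-6 z=1 -> covers; best now B (z=1)
  C: rows 10-11 cols 4-7 -> outside (row miss)
  D: rows 8-11 cols 2-4 z=3 -> covers; best now B (z=1)
  E: rows 4-5 cols 6-8 -> outside (row miss)
Winner: B at z=1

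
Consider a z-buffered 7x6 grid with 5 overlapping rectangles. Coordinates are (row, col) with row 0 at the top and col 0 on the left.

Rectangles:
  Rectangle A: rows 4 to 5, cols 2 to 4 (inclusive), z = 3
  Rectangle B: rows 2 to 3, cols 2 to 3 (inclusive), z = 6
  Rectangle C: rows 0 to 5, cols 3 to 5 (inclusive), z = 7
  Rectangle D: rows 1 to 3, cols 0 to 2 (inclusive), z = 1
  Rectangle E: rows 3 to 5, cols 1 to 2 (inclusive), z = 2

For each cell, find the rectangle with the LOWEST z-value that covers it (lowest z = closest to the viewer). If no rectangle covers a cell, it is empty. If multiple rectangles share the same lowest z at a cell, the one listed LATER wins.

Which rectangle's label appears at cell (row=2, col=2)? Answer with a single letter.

Answer: D

Derivation:
Check cell (2,2):
  A: rows 4-5 cols 2-4 -> outside (row miss)
  B: rows 2-3 cols 2-3 z=6 -> covers; best now B (z=6)
  C: rows 0-5 cols 3-5 -> outside (col miss)
  D: rows 1-3 cols 0-2 z=1 -> covers; best now D (z=1)
  E: rows 3-5 cols 1-2 -> outside (row miss)
Winner: D at z=1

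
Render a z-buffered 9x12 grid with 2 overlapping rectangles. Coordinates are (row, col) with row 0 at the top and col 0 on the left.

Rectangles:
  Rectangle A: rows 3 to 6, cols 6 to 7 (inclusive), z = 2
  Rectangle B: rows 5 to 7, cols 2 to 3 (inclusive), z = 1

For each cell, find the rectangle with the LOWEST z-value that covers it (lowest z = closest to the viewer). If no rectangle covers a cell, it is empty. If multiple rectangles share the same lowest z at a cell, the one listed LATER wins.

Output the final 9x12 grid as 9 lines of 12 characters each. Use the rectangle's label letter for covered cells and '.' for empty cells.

............
............
............
......AA....
......AA....
..BB..AA....
..BB..AA....
..BB........
............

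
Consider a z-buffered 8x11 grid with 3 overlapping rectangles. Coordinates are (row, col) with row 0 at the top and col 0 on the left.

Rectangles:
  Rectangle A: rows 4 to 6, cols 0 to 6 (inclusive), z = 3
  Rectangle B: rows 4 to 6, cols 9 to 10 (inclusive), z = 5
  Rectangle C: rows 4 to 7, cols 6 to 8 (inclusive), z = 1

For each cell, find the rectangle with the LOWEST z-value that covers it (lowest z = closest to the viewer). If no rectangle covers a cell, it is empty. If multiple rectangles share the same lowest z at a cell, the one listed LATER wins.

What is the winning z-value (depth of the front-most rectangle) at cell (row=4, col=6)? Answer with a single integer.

Check cell (4,6):
  A: rows 4-6 cols 0-6 z=3 -> covers; best now A (z=3)
  B: rows 4-6 cols 9-10 -> outside (col miss)
  C: rows 4-7 cols 6-8 z=1 -> covers; best now C (z=1)
Winner: C at z=1

Answer: 1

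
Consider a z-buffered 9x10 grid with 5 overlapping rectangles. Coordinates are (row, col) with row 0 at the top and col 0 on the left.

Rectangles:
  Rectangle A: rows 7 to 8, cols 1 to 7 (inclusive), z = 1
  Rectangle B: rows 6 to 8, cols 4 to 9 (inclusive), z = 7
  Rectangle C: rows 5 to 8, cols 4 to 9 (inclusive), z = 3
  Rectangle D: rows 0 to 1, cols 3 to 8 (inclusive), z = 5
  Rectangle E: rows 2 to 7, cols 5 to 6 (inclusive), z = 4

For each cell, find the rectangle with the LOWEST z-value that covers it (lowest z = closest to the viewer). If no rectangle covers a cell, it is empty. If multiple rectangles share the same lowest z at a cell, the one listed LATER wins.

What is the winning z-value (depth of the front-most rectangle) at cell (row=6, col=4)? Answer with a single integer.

Check cell (6,4):
  A: rows 7-8 cols 1-7 -> outside (row miss)
  B: rows 6-8 cols 4-9 z=7 -> covers; best now B (z=7)
  C: rows 5-8 cols 4-9 z=3 -> covers; best now C (z=3)
  D: rows 0-1 cols 3-8 -> outside (row miss)
  E: rows 2-7 cols 5-6 -> outside (col miss)
Winner: C at z=3

Answer: 3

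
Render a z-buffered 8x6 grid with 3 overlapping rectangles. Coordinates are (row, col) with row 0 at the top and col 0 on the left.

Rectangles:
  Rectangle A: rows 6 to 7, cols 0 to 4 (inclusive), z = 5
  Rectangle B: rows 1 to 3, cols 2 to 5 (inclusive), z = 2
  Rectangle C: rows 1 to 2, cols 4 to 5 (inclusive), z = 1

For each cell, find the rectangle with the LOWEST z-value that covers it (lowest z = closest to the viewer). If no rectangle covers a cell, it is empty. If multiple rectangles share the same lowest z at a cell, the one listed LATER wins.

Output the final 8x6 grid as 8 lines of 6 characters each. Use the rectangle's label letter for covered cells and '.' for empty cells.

......
..BBCC
..BBCC
..BBBB
......
......
AAAAA.
AAAAA.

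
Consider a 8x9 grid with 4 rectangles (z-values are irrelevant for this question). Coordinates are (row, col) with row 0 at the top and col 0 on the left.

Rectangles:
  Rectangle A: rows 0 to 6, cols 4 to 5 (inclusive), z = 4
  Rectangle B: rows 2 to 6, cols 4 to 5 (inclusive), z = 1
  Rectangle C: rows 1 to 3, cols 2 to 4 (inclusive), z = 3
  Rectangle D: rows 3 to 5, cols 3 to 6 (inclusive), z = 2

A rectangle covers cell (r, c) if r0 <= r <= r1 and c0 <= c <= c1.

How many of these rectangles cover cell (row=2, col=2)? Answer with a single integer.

Check cell (2,2):
  A: rows 0-6 cols 4-5 -> outside (col miss)
  B: rows 2-6 cols 4-5 -> outside (col miss)
  C: rows 1-3 cols 2-4 -> covers
  D: rows 3-5 cols 3-6 -> outside (row miss)
Count covering = 1

Answer: 1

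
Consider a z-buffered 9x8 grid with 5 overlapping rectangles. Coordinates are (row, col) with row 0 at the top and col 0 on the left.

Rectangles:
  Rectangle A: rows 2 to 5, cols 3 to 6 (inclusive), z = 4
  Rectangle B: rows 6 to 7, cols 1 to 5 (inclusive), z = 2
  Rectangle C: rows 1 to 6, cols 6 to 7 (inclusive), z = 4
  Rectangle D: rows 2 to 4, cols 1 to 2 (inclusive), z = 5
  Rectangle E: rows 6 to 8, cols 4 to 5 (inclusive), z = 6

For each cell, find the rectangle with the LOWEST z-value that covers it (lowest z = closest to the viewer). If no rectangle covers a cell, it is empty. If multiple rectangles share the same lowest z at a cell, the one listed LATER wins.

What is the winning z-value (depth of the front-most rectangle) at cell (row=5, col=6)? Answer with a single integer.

Answer: 4

Derivation:
Check cell (5,6):
  A: rows 2-5 cols 3-6 z=4 -> covers; best now A (z=4)
  B: rows 6-7 cols 1-5 -> outside (row miss)
  C: rows 1-6 cols 6-7 z=4 -> covers; best now C (z=4)
  D: rows 2-4 cols 1-2 -> outside (row miss)
  E: rows 6-8 cols 4-5 -> outside (row miss)
Winner: C at z=4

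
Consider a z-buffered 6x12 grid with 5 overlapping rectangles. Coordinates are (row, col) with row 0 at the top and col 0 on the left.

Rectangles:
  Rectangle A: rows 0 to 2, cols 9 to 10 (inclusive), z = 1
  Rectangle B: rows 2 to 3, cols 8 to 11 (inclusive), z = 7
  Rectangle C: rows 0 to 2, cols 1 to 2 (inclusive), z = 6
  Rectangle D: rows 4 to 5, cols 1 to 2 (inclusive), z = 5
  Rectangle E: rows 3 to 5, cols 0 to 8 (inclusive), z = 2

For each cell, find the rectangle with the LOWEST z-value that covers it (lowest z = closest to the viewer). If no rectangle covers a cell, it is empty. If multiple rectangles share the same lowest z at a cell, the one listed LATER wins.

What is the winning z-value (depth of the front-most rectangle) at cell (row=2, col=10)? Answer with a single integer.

Check cell (2,10):
  A: rows 0-2 cols 9-10 z=1 -> covers; best now A (z=1)
  B: rows 2-3 cols 8-11 z=7 -> covers; best now A (z=1)
  C: rows 0-2 cols 1-2 -> outside (col miss)
  D: rows 4-5 cols 1-2 -> outside (row miss)
  E: rows 3-5 cols 0-8 -> outside (row miss)
Winner: A at z=1

Answer: 1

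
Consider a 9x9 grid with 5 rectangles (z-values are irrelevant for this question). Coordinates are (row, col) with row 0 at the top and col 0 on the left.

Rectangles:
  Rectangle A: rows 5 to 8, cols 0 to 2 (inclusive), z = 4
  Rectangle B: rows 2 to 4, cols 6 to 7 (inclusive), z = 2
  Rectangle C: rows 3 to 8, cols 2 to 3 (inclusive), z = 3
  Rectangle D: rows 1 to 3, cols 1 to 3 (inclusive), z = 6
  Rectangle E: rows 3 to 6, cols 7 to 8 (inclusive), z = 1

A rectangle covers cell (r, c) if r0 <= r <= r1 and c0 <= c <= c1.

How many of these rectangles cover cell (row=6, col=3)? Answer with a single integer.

Answer: 1

Derivation:
Check cell (6,3):
  A: rows 5-8 cols 0-2 -> outside (col miss)
  B: rows 2-4 cols 6-7 -> outside (row miss)
  C: rows 3-8 cols 2-3 -> covers
  D: rows 1-3 cols 1-3 -> outside (row miss)
  E: rows 3-6 cols 7-8 -> outside (col miss)
Count covering = 1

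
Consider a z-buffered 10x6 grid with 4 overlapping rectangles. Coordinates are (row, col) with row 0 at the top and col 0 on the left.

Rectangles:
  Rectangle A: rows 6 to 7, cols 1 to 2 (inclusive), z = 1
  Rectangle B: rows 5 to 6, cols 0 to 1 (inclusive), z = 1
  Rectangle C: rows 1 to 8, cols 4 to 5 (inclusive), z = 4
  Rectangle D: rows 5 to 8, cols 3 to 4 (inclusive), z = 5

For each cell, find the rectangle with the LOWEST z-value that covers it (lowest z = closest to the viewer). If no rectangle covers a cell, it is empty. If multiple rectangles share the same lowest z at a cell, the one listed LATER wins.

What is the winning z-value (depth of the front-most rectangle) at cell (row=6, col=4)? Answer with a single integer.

Answer: 4

Derivation:
Check cell (6,4):
  A: rows 6-7 cols 1-2 -> outside (col miss)
  B: rows 5-6 cols 0-1 -> outside (col miss)
  C: rows 1-8 cols 4-5 z=4 -> covers; best now C (z=4)
  D: rows 5-8 cols 3-4 z=5 -> covers; best now C (z=4)
Winner: C at z=4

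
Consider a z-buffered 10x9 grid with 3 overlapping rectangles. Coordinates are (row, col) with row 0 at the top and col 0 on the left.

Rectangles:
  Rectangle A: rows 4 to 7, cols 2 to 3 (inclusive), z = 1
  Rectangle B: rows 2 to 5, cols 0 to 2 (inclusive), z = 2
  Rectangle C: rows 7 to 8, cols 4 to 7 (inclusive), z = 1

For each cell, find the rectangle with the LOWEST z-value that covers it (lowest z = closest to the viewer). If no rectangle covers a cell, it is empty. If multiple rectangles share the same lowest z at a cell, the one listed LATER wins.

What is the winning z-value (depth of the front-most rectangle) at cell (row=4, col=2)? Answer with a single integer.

Answer: 1

Derivation:
Check cell (4,2):
  A: rows 4-7 cols 2-3 z=1 -> covers; best now A (z=1)
  B: rows 2-5 cols 0-2 z=2 -> covers; best now A (z=1)
  C: rows 7-8 cols 4-7 -> outside (row miss)
Winner: A at z=1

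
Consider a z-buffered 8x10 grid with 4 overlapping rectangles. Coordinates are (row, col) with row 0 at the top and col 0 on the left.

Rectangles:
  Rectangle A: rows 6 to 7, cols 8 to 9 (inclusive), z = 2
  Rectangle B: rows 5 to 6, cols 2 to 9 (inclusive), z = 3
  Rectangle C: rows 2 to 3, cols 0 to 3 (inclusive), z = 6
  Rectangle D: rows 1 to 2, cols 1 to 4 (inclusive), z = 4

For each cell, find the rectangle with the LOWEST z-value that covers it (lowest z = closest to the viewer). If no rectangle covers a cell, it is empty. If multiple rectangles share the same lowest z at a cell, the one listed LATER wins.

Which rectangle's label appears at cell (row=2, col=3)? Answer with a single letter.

Answer: D

Derivation:
Check cell (2,3):
  A: rows 6-7 cols 8-9 -> outside (row miss)
  B: rows 5-6 cols 2-9 -> outside (row miss)
  C: rows 2-3 cols 0-3 z=6 -> covers; best now C (z=6)
  D: rows 1-2 cols 1-4 z=4 -> covers; best now D (z=4)
Winner: D at z=4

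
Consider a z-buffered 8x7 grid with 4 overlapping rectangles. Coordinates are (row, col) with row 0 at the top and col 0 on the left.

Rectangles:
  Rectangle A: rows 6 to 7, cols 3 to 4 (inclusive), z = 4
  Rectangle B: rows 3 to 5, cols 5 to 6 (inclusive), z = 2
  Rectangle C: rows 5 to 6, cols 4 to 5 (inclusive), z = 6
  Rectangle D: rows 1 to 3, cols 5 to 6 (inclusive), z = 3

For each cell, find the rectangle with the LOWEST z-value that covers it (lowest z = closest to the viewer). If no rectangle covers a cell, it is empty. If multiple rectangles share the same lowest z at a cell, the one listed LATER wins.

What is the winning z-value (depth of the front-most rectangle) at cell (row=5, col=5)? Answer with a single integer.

Answer: 2

Derivation:
Check cell (5,5):
  A: rows 6-7 cols 3-4 -> outside (row miss)
  B: rows 3-5 cols 5-6 z=2 -> covers; best now B (z=2)
  C: rows 5-6 cols 4-5 z=6 -> covers; best now B (z=2)
  D: rows 1-3 cols 5-6 -> outside (row miss)
Winner: B at z=2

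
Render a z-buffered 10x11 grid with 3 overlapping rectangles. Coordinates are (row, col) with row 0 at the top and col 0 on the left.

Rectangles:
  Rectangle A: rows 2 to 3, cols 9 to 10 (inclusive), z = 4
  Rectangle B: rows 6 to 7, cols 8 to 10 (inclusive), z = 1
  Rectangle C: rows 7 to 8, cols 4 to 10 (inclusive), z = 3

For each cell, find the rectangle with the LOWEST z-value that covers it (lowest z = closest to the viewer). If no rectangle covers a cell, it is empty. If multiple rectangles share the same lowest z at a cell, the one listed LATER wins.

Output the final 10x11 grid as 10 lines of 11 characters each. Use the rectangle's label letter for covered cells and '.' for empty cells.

...........
...........
.........AA
.........AA
...........
...........
........BBB
....CCCCBBB
....CCCCCCC
...........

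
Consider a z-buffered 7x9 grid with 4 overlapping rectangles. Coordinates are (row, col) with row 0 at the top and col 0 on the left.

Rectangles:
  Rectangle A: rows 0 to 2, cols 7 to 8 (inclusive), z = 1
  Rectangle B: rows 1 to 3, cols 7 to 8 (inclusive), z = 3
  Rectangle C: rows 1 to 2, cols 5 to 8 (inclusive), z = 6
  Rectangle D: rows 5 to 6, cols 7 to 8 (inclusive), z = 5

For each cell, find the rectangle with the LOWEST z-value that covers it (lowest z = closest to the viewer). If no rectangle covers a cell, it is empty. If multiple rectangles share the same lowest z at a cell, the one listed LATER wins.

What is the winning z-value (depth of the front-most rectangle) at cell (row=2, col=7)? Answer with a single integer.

Check cell (2,7):
  A: rows 0-2 cols 7-8 z=1 -> covers; best now A (z=1)
  B: rows 1-3 cols 7-8 z=3 -> covers; best now A (z=1)
  C: rows 1-2 cols 5-8 z=6 -> covers; best now A (z=1)
  D: rows 5-6 cols 7-8 -> outside (row miss)
Winner: A at z=1

Answer: 1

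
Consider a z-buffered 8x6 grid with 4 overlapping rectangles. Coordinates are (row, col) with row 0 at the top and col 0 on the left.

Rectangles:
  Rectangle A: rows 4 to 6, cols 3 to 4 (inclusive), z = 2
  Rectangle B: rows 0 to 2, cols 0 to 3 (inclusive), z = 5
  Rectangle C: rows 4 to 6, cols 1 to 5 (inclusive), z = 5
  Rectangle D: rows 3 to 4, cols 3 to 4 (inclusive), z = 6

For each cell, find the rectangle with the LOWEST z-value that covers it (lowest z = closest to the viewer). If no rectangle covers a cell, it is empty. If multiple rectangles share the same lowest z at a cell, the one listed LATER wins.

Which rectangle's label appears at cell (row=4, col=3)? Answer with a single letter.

Answer: A

Derivation:
Check cell (4,3):
  A: rows 4-6 cols 3-4 z=2 -> covers; best now A (z=2)
  B: rows 0-2 cols 0-3 -> outside (row miss)
  C: rows 4-6 cols 1-5 z=5 -> covers; best now A (z=2)
  D: rows 3-4 cols 3-4 z=6 -> covers; best now A (z=2)
Winner: A at z=2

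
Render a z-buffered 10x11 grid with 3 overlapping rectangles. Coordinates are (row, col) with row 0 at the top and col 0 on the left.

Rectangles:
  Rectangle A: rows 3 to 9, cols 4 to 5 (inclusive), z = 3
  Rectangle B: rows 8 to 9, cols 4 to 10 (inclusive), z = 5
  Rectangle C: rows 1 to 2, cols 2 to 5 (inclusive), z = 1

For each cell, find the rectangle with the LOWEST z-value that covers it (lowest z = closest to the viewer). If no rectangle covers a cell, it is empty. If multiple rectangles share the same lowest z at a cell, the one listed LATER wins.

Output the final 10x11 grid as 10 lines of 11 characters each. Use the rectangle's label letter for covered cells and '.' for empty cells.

...........
..CCCC.....
..CCCC.....
....AA.....
....AA.....
....AA.....
....AA.....
....AA.....
....AABBBBB
....AABBBBB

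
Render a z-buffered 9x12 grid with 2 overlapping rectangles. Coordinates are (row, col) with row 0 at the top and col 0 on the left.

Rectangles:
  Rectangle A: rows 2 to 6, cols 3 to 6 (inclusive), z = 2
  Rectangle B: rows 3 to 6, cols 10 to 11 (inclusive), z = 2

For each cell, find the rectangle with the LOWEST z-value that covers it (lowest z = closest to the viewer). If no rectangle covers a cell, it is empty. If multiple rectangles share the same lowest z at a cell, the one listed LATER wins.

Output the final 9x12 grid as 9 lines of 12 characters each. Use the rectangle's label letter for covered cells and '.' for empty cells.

............
............
...AAAA.....
...AAAA...BB
...AAAA...BB
...AAAA...BB
...AAAA...BB
............
............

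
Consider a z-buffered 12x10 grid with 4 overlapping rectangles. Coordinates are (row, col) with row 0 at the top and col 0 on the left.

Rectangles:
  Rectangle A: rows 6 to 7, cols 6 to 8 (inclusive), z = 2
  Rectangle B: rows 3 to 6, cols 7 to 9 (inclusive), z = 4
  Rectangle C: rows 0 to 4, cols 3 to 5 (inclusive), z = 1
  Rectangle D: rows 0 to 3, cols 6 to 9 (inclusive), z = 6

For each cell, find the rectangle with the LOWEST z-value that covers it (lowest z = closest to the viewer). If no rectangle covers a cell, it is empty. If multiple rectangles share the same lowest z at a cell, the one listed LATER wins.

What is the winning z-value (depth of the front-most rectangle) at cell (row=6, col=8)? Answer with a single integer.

Check cell (6,8):
  A: rows 6-7 cols 6-8 z=2 -> covers; best now A (z=2)
  B: rows 3-6 cols 7-9 z=4 -> covers; best now A (z=2)
  C: rows 0-4 cols 3-5 -> outside (row miss)
  D: rows 0-3 cols 6-9 -> outside (row miss)
Winner: A at z=2

Answer: 2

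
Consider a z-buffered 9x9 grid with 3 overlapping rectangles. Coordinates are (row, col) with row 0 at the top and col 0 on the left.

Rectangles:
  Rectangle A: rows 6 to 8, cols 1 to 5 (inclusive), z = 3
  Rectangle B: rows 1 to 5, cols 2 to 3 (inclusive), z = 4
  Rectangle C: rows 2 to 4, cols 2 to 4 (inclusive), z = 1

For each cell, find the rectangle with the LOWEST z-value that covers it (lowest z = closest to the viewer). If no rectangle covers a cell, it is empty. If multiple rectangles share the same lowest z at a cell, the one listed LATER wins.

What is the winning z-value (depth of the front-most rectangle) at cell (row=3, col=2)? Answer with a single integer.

Check cell (3,2):
  A: rows 6-8 cols 1-5 -> outside (row miss)
  B: rows 1-5 cols 2-3 z=4 -> covers; best now B (z=4)
  C: rows 2-4 cols 2-4 z=1 -> covers; best now C (z=1)
Winner: C at z=1

Answer: 1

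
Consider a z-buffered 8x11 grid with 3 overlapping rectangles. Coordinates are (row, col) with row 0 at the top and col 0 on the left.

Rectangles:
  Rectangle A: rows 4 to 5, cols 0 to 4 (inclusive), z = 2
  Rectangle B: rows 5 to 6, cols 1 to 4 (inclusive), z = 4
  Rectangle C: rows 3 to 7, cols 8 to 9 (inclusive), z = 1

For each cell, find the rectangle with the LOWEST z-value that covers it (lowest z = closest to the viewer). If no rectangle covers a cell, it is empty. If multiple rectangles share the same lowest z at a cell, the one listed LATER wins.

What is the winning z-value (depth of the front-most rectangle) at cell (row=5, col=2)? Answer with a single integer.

Answer: 2

Derivation:
Check cell (5,2):
  A: rows 4-5 cols 0-4 z=2 -> covers; best now A (z=2)
  B: rows 5-6 cols 1-4 z=4 -> covers; best now A (z=2)
  C: rows 3-7 cols 8-9 -> outside (col miss)
Winner: A at z=2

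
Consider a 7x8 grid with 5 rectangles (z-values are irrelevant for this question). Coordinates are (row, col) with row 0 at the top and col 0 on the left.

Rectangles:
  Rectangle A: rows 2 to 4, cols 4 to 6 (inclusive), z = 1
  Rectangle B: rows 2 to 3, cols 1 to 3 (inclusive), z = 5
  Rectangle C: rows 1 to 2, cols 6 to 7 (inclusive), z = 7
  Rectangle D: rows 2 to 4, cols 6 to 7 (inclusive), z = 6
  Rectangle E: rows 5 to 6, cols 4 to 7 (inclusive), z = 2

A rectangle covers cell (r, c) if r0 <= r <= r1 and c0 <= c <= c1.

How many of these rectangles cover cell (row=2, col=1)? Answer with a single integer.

Answer: 1

Derivation:
Check cell (2,1):
  A: rows 2-4 cols 4-6 -> outside (col miss)
  B: rows 2-3 cols 1-3 -> covers
  C: rows 1-2 cols 6-7 -> outside (col miss)
  D: rows 2-4 cols 6-7 -> outside (col miss)
  E: rows 5-6 cols 4-7 -> outside (row miss)
Count covering = 1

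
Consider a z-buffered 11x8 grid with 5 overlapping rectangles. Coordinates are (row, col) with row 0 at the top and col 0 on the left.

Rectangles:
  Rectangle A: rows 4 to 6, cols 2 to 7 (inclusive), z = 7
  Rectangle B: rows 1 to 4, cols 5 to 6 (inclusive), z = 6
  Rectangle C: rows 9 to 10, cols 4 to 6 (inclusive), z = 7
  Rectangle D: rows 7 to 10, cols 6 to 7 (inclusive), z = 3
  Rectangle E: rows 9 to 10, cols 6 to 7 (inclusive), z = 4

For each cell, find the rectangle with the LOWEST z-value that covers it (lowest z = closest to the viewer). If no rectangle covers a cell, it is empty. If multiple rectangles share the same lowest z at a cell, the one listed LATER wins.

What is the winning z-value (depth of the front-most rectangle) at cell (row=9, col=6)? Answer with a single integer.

Check cell (9,6):
  A: rows 4-6 cols 2-7 -> outside (row miss)
  B: rows 1-4 cols 5-6 -> outside (row miss)
  C: rows 9-10 cols 4-6 z=7 -> covers; best now C (z=7)
  D: rows 7-10 cols 6-7 z=3 -> covers; best now D (z=3)
  E: rows 9-10 cols 6-7 z=4 -> covers; best now D (z=3)
Winner: D at z=3

Answer: 3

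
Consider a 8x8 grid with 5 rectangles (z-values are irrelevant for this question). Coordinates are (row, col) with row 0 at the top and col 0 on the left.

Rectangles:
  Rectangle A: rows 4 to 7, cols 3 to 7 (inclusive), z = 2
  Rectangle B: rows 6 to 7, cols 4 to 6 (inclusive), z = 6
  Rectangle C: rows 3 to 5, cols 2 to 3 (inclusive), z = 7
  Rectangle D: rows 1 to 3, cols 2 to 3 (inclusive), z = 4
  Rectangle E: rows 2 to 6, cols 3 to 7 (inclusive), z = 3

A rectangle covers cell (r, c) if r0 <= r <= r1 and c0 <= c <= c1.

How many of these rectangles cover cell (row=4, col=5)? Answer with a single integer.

Answer: 2

Derivation:
Check cell (4,5):
  A: rows 4-7 cols 3-7 -> covers
  B: rows 6-7 cols 4-6 -> outside (row miss)
  C: rows 3-5 cols 2-3 -> outside (col miss)
  D: rows 1-3 cols 2-3 -> outside (row miss)
  E: rows 2-6 cols 3-7 -> covers
Count covering = 2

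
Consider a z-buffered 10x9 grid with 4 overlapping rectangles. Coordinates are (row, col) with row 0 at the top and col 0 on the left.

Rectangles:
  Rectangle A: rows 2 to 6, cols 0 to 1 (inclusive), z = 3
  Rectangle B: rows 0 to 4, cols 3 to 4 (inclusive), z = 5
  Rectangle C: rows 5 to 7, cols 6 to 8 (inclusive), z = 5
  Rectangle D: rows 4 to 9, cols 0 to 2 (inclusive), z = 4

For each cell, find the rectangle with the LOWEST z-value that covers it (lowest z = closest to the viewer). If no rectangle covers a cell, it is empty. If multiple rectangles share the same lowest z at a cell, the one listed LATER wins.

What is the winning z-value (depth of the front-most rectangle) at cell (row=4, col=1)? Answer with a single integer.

Check cell (4,1):
  A: rows 2-6 cols 0-1 z=3 -> covers; best now A (z=3)
  B: rows 0-4 cols 3-4 -> outside (col miss)
  C: rows 5-7 cols 6-8 -> outside (row miss)
  D: rows 4-9 cols 0-2 z=4 -> covers; best now A (z=3)
Winner: A at z=3

Answer: 3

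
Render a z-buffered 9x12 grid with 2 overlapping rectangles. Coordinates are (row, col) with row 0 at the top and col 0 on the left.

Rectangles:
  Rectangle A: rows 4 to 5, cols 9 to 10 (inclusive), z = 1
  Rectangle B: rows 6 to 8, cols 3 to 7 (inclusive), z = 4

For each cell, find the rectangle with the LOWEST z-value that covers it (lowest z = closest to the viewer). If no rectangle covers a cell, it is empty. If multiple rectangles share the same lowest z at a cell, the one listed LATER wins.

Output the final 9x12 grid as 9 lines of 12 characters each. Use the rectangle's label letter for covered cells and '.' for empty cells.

............
............
............
............
.........AA.
.........AA.
...BBBBB....
...BBBBB....
...BBBBB....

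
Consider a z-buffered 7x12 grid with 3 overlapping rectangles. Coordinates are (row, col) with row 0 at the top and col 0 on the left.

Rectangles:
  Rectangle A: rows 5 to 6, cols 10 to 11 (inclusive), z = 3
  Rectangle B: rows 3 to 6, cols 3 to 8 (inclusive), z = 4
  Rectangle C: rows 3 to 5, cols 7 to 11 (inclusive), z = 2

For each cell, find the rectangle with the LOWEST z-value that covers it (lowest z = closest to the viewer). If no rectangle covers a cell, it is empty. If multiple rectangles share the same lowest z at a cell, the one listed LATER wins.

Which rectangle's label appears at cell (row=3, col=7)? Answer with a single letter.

Answer: C

Derivation:
Check cell (3,7):
  A: rows 5-6 cols 10-11 -> outside (row miss)
  B: rows 3-6 cols 3-8 z=4 -> covers; best now B (z=4)
  C: rows 3-5 cols 7-11 z=2 -> covers; best now C (z=2)
Winner: C at z=2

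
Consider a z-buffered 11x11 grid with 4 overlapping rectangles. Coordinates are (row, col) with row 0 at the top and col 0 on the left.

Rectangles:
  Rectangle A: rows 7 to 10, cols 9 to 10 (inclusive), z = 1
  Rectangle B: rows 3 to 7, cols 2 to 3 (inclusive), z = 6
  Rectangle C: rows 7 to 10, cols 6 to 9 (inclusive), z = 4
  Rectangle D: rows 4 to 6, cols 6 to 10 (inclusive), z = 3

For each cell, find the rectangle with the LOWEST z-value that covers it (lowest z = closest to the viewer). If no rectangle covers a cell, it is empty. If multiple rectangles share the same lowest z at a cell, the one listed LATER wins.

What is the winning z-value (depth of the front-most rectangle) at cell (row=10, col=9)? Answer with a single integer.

Answer: 1

Derivation:
Check cell (10,9):
  A: rows 7-10 cols 9-10 z=1 -> covers; best now A (z=1)
  B: rows 3-7 cols 2-3 -> outside (row miss)
  C: rows 7-10 cols 6-9 z=4 -> covers; best now A (z=1)
  D: rows 4-6 cols 6-10 -> outside (row miss)
Winner: A at z=1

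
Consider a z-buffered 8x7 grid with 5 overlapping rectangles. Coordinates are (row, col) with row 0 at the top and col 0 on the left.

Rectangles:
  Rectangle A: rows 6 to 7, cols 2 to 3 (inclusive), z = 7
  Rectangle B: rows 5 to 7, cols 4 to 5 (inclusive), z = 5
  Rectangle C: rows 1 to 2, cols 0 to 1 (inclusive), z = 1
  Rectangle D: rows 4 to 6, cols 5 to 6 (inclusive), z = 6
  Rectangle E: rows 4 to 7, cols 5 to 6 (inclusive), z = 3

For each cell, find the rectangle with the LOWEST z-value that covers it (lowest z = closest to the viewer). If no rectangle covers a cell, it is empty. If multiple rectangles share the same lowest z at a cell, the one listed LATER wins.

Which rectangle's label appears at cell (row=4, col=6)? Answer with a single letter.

Check cell (4,6):
  A: rows 6-7 cols 2-3 -> outside (row miss)
  B: rows 5-7 cols 4-5 -> outside (row miss)
  C: rows 1-2 cols 0-1 -> outside (row miss)
  D: rows 4-6 cols 5-6 z=6 -> covers; best now D (z=6)
  E: rows 4-7 cols 5-6 z=3 -> covers; best now E (z=3)
Winner: E at z=3

Answer: E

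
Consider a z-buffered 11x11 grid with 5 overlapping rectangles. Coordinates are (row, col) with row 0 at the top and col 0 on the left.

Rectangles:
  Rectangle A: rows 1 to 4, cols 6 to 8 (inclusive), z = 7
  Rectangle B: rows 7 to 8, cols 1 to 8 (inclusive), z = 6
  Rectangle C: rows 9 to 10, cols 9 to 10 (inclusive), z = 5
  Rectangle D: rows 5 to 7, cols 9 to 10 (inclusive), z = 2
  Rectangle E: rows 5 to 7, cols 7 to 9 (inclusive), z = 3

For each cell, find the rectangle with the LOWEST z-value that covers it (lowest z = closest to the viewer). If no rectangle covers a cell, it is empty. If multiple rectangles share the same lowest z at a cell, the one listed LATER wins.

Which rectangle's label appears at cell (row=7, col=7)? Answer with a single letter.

Answer: E

Derivation:
Check cell (7,7):
  A: rows 1-4 cols 6-8 -> outside (row miss)
  B: rows 7-8 cols 1-8 z=6 -> covers; best now B (z=6)
  C: rows 9-10 cols 9-10 -> outside (row miss)
  D: rows 5-7 cols 9-10 -> outside (col miss)
  E: rows 5-7 cols 7-9 z=3 -> covers; best now E (z=3)
Winner: E at z=3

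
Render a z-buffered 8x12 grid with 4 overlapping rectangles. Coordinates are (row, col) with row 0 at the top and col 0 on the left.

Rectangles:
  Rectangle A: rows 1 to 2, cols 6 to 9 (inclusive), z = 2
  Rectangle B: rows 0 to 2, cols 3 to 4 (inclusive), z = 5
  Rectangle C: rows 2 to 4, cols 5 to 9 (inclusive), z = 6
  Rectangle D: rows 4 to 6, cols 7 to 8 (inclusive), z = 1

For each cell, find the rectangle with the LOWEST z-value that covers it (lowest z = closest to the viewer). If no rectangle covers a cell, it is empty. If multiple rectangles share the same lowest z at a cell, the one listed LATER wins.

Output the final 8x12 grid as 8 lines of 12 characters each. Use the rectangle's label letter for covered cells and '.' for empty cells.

...BB.......
...BB.AAAA..
...BBCAAAA..
.....CCCCC..
.....CCDDC..
.......DD...
.......DD...
............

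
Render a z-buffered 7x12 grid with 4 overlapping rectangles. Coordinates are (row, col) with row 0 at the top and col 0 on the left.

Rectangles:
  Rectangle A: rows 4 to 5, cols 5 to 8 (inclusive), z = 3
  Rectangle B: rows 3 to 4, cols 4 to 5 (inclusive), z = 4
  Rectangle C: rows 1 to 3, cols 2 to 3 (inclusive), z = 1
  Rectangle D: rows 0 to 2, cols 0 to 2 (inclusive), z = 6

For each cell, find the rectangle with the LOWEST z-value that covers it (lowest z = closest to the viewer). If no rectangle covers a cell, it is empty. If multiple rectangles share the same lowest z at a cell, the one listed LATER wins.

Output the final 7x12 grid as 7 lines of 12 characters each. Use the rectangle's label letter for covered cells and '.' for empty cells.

DDD.........
DDCC........
DDCC........
..CCBB......
....BAAAA...
.....AAAA...
............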